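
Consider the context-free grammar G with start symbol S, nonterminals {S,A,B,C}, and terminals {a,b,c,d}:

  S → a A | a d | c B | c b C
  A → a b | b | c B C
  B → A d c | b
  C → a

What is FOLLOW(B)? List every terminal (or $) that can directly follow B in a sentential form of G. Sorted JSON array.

FIRST sets, iterate to fixpoint:
pass 1:
  A via A→a b: +{a}
  A via A→b: +{b}
  A via A→c B C: +{c}
  B via B→A d c: +{a,b,c}
  C via C→a: +{a}
  S via S→a A: +{a}
  S via S→c B: +{c}
  FIRST(S)={a,c}  FIRST(A)={a,b,c}  FIRST(B)={a,b,c}  FIRST(C)={a}
pass 2: (stable)
  FIRST(S)={a,c}  FIRST(A)={a,b,c}  FIRST(B)={a,b,c}  FIRST(C)={a}

FOLLOW sets:
initialize: $ ∈ FOLLOW(S)
round 1:
  A→c B C: FOLLOW(B) ⊇ FIRST(C) = {a}; new: +{a}
  B→A d c: FOLLOW(A) ⊇ FIRST(d) = {d}; new: +{d}
  S→a A: FOLLOW(A) ⊇ FOLLOW(S) ⊇ {$}; new: +{$}
  S→c B: FOLLOW(B) ⊇ FOLLOW(S) ⊇ {$}; new: +{$}
  S→c b C: FOLLOW(C) ⊇ FOLLOW(S) ⊇ {$}; new: +{$}
  FOLLOW[S]={$}  FOLLOW[A]={$,d}  FOLLOW[B]={$,a}  FOLLOW[C]={$}
round 2:
  A→c B C: FOLLOW(C) ⊇ FOLLOW(A) ⊇ {$,d}; new: +{d}
  FOLLOW[S]={$}  FOLLOW[A]={$,d}  FOLLOW[B]={$,a}  FOLLOW[C]={$,d}
round 3: (stable)
  FOLLOW[S]={$}  FOLLOW[A]={$,d}  FOLLOW[B]={$,a}  FOLLOW[C]={$,d}

FOLLOW(B) = ["$", "a"]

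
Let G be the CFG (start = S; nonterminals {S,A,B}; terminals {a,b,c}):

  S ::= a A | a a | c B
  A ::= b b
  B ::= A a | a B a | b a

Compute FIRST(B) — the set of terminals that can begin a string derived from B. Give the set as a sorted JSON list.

FIRST iteration:
pass 1:
  A via A→b b: +{b}
  B via B→A a: +{b}
  B via B→a B a: +{a}
  S via S→a A: +{a}
  S via S→c B: +{c}
  FIRST[S]={a,c}  FIRST[A]={b}  FIRST[B]={a,b}
pass 2: — fixpoint
  FIRST[S]={a,c}  FIRST[A]={b}  FIRST[B]={a,b}

FIRST(B) = ["a", "b"]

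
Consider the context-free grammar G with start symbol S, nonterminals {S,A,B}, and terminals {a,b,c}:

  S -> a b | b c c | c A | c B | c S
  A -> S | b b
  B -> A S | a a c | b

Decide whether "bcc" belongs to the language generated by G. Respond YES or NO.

CNF form of G:
  S -> T0 T1 | T1 X5 | T2 A | T2 B | T2 S
  A -> T0 T1 | T1 T1 | T1 X3 | T2 A | T2 B | T2 S
  B -> A S | T0 X4 | b
  T0 -> a
  T1 -> b
  T2 -> c
  X3 -> T2 T2
  X4 -> T0 T2
  X5 -> T2 T2

Fill CYK table bottom-up:
  [0..0]={B,T1}  "b"  orig:{B}
  [1..1]={T2}  "c"  orig:{}
  [2..2]={T2}  "c"  orig:{}
  [0..1]=∅  "bc"
  [1..2]={X3,X5}  "cc"  orig:{}
  [0..2]={A,S}  "bcc"

S ∈ T[0,2] ⇒ YES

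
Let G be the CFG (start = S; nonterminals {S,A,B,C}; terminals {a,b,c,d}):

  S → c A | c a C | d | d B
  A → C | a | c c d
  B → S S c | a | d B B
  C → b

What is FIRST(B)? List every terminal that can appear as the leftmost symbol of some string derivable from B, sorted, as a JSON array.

FIRST sets, iterate to fixpoint:
[1]
  A via A→a: +{a}
  A via A→c c d: +{c}
  B via B→a: +{a}
  B via B→d B B: +{d}
  C via C→b: +{b}
  S via S→c A: +{c}
  S via S→d: +{d}
  FIRST[S]={c,d}  FIRST[A]={a,c}  FIRST[B]={a,d}  FIRST[C]={b}
[2]
  A via A→C: +{b}
  B via B→S S c: +{c}
  FIRST[S]={c,d}  FIRST[A]={a,b,c}  FIRST[B]={a,c,d}  FIRST[C]={b}
[3] — fixpoint
  FIRST[S]={c,d}  FIRST[A]={a,b,c}  FIRST[B]={a,c,d}  FIRST[C]={b}

FIRST(B) = ["a", "c", "d"]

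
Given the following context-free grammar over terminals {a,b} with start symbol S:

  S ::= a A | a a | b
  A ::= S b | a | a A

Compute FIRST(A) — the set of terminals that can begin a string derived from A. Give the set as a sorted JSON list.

FIRST iteration:
pass 1:
  A via A→a: +{a}
  S via S→a A: +{a}
  S via S→b: +{b}
  FIRST(S)={a,b}  FIRST(A)={a}
pass 2:
  A via A→S b: +{b}
  FIRST(S)={a,b}  FIRST(A)={a,b}
pass 3: (stable)
  FIRST(S)={a,b}  FIRST(A)={a,b}

FIRST(A) = ["a", "b"]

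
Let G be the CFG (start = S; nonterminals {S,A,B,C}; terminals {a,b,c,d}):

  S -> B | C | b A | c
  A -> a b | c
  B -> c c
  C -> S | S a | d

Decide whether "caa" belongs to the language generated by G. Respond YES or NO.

Convert to CNF:
  S -> S T0 | T1 A | T2 T2 | c | d
  A -> T0 T1 | c
  B -> T2 T2
  C -> S T0 | T1 A | T2 T2 | c | d
  T0 -> a
  T1 -> b
  T2 -> c

CYK table (by increasing span):
  [0..0]={A,C,S,T2}  "c"  orig:{A,C,S}
  [1..1]={T0}  "a"  orig:{}
  [2..2]={T0}  "a"  orig:{}
  [0..1]={C,S}  "ca"
  [1..2]=∅  "aa"
  [0..2]={C,S}  "caa"

S ∈ T[0,2] ⇒ YES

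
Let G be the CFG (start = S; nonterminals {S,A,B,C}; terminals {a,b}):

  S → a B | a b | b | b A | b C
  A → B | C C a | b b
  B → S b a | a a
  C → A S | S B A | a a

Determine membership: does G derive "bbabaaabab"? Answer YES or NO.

Convert to CNF:
  S -> T0 B | T0 T1 | T1 A | T1 C | b
  A -> C X2 | S X3 | T0 T0 | T1 T1
  B -> S X4 | T0 T0
  C -> A S | S X5 | T0 T0
  T0 -> a
  T1 -> b
  X2 -> C T0
  X3 -> T1 T0
  X4 -> T1 T0
  X5 -> B A

CYK fill:
  [0..0]={S,T1}  "b"  orig:{S}
  [1..1]={S,T1}  "b"  orig:{S}
  [2..2]={T0}  "a"  orig:{}
  [3..3]={S,T1}  "b"  orig:{S}
  [4..4]={T0}  "a"  orig:{}
  [5..5]={T0}  "a"  orig:{}
  [6..6]={T0}  "a"  orig:{}
  [7..7]={S,T1}  "b"  orig:{S}
  [8..8]={T0}  "a"  orig:{}
  [9..9]={S,T1}  "b"  orig:{S}
  [0..1]={A}  "bb"
  [1..2]={X3,X4}  "ba"  orig:{}
  [2..3]={S}  "ab"
  [3..4]={X3,X4}  "ba"  orig:{}
  [4..5]={A,B,C}  "aa"
  [5..6]={A,B,C}  "aa"
  [6..7]={S}  "ab"
  [7..8]={X3,X4}  "ba"  orig:{}
  [8..9]={S}  "ab"
  [0..2]={A,B}  "bba"
  [1..3]=∅  "bab"
  [2..4]=∅  "aba"
  [3..5]={S}  "baa"
  [4..6]={S,X2}  "aaa"  orig:{S}
  [5..7]={C}  "aab"
  [6..8]=∅  "aba"
  [7..9]=∅  "bab"
  [0..3]={C}  "bbab"
  [1..4]=∅  "baba"
  [2..5]=∅  "abaa"
  [3..6]=∅  "baaa"
  [4..7]={C}  "aaab"
  [5..8]={X2}  "aaba"  orig:{}
  [6..9]=∅  "abab"
  [0..4]={X2}  "bbaba"  orig:{}
  [1..5]=∅  "babaa"
  [2..6]=∅  "abaaa"
  [3..7]={S}  "baaab"
  [4..8]={A,B,X2}  "aaaba"  orig:{A,B}
  [5..9]=∅  "aabab"
  [0..5]={C}  "bbabaa"
  [1..6]=∅  "babaaa"
  [2..7]=∅  "abaaab"
  [3..8]={S}  "baaaba"
  [4..9]={C}  "aaabab"
  [0..6]={A,X2}  "bbabaaa"  orig:{A}
  [1..7]=∅  "babaaab"
  [2..8]=∅  "abaaaba"
  [3..9]={S}  "baaabab"
  [0..7]={C}  "bbabaaab"
  [1..8]=∅  "babaaaba"
  [2..9]=∅  "abaaabab"
  [0..8]={A,C,X2}  "bbabaaaba"  orig:{A,C}
  [1..9]=∅  "babaaabab"
  [0..9]={C}  "bbabaaabab"

S ∉ T[0,9] ⇒ NO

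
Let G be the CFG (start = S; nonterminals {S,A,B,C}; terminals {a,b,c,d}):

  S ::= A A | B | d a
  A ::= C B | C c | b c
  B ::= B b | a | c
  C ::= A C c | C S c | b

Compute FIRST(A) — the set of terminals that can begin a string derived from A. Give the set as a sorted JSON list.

FIRST iteration:
pass 1:
  A via A→b c: +{b}
  B via B→a: +{a}
  B via B→c: +{c}
  C via C→A C c: +{b}
  S via S→A A: +{b}
  S via S→B: +{a,c}
  S via S→d a: +{d}
  S: {a,b,c,d}  A: {b}  B: {a,c}  C: {b}
pass 2: (stable)
  S: {a,b,c,d}  A: {b}  B: {a,c}  C: {b}

FIRST(A) = ["b"]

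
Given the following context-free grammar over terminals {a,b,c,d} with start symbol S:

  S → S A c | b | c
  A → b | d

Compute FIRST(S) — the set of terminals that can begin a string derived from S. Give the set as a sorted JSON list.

Compute FIRST by fixpoint:
[1]
  A via A→b: +{b}
  A via A→d: +{d}
  S via S→b: +{b}
  S via S→c: +{c}
  FIRST(S)={b,c}  FIRST(A)={b,d}
[2] (stable)
  FIRST(S)={b,c}  FIRST(A)={b,d}

FIRST(S) = ["b", "c"]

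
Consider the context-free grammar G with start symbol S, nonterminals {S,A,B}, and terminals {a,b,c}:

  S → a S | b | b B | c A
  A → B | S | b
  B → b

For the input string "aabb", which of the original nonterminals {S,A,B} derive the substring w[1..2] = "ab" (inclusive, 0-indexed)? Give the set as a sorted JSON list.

Convert to CNF:
  S -> T0 S | T1 B | T2 A | b
  A -> T0 S | T1 B | T2 A | b
  B -> b
  T0 -> a
  T1 -> b
  T2 -> c

CYK table (by increasing span) — only the sub-triangle for w[1..2]:
  [1..1]={T0}  "a"  orig:{}
  [2..2]={A,B,S,T1}  "b"  orig:{A,B,S}
  [1..2]={A,S}  "ab"

Original NTs in T[1,2] deriving "ab": ["A", "S"]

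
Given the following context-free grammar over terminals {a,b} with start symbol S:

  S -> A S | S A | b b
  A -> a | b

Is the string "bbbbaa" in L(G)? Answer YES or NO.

CNF form of G:
  S -> A S | S A | T0 T0
  A -> a | b
  T0 -> b

Fill CYK table bottom-up:
  [0..0]={A,T0}  "b"  orig:{A}
  [1..1]={A,T0}  "b"  orig:{A}
  [2..2]={A,T0}  "b"  orig:{A}
  [3..3]={A,T0}  "b"  orig:{A}
  [4..4]={A}  "a"
  [5..5]={A}  "a"
  [0..1]={S}  "bb"
  [1..2]={S}  "bb"
  [2..3]={S}  "bb"
  [3..4]=∅  "ba"
  [4..5]=∅  "aa"
  [0..2]={S}  "bbb"
  [1..3]={S}  "bbb"
  [2..4]={S}  "bba"
  [3..5]=∅  "baa"
  [0..3]={S}  "bbbb"
  [1..4]={S}  "bbba"
  [2..5]={S}  "bbaa"
  [0..4]={S}  "bbbba"
  [1..5]={S}  "bbbaa"
  [0..5]={S}  "bbbbaa"

S ∈ T[0,5] ⇒ YES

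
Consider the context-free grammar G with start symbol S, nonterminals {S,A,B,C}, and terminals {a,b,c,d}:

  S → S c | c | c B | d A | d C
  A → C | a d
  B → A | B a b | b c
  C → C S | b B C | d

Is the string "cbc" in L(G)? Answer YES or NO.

Convert to CNF:
  S -> S T3 | T1 A | T1 C | T3 B | c
  A -> C S | T0 T1 | T2 X4 | d
  B -> B X5 | C S | T0 T1 | T2 T3 | T2 X6 | d
  C -> C S | T2 X7 | d
  T0 -> a
  T1 -> d
  T2 -> b
  T3 -> c
  X4 -> B C
  X5 -> T0 T2
  X6 -> B C
  X7 -> B C

Fill CYK table bottom-up:
  cell(0,0) c: {S,T3}  orig:{S}
  cell(1,1) b: {T2}  orig:{}
  cell(2,2) c: {S,T3}  orig:{S}
  cell(0,1) cb: ∅
  cell(1,2) bc: {B}
  cell(0,2) cbc: {S}

S ∈ T[0,2] ⇒ YES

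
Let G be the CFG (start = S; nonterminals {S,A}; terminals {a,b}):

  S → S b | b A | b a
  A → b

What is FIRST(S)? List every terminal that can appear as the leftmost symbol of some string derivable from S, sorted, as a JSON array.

FIRST sets, iterate to fixpoint:
iter 1:
  A via A→b: +{b}
  S via S→b A: +{b}
  S: {b}  A: {b}
iter 2: (no change)
  S: {b}  A: {b}

FIRST(S) = ["b"]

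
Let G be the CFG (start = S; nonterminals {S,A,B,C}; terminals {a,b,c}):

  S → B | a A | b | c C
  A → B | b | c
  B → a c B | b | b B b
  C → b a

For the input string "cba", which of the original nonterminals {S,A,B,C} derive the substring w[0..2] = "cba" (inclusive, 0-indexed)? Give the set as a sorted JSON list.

CNF form of G:
  S -> T0 A | T0 X7 | T1 C | T2 X8 | b
  A -> T0 X3 | T2 X4 | b | c
  B -> T0 X5 | T2 X6 | b
  C -> T2 T0
  T0 -> a
  T1 -> c
  T2 -> b
  X3 -> T1 B
  X4 -> B T2
  X5 -> T1 B
  X6 -> B T2
  X7 -> T1 B
  X8 -> B T2

CYK table (by increasing span), restricted to cells inside w[0..2]:
  [0..0]={A,T1}  "c"  orig:{A}
  [1..1]={A,B,S,T2}  "b"  orig:{A,B,S}
  [2..2]={T0}  "a"  orig:{}
  [0..1]={X3,X5,X7}  "cb"  orig:{}
  [1..2]={C}  "ba"
  [0..2]={S}  "cba"

Original NTs in T[0,2] deriving "cba": ["S"]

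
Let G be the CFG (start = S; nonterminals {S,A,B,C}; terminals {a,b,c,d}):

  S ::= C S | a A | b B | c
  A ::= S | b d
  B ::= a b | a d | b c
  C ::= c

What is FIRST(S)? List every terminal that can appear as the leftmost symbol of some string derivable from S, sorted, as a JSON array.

FIRST sets, iterate to fixpoint:
pass 1:
  A via A→b d: +{b}
  B via B→a b: +{a}
  B via B→b c: +{b}
  C via C→c: +{c}
  S via S→C S: +{c}
  S via S→a A: +{a}
  S via S→b B: +{b}
  S: {a,b,c}  A: {b}  B: {a,b}  C: {c}
pass 2:
  A via A→S: +{a,c}
  S: {a,b,c}  A: {a,b,c}  B: {a,b}  C: {c}
pass 3: done
  S: {a,b,c}  A: {a,b,c}  B: {a,b}  C: {c}

FIRST(S) = ["a", "b", "c"]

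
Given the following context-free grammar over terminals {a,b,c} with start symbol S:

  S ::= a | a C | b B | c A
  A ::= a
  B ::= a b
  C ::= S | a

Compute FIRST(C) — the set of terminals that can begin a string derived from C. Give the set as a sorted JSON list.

FIRST sets, iterate to fixpoint:
[1]
  A via A→a: +{a}
  B via B→a b: +{a}
  C via C→a: +{a}
  S via S→a: +{a}
  S via S→b B: +{b}
  S via S→c A: +{c}
  FIRST[S]={a,b,c}  FIRST[A]={a}  FIRST[B]={a}  FIRST[C]={a}
[2]
  C via C→S: +{b,c}
  FIRST[S]={a,b,c}  FIRST[A]={a}  FIRST[B]={a}  FIRST[C]={a,b,c}
[3] — fixpoint
  FIRST[S]={a,b,c}  FIRST[A]={a}  FIRST[B]={a}  FIRST[C]={a,b,c}

FIRST(C) = ["a", "b", "c"]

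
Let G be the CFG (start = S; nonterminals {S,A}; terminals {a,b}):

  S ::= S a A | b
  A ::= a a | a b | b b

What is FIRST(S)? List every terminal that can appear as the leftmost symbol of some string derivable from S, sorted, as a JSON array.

FIRST iteration:
iter 1:
  A via A→a a: +{a}
  A via A→b b: +{b}
  S via S→b: +{b}
  S: {b}  A: {a,b}
iter 2: — fixpoint
  S: {b}  A: {a,b}

FIRST(S) = ["b"]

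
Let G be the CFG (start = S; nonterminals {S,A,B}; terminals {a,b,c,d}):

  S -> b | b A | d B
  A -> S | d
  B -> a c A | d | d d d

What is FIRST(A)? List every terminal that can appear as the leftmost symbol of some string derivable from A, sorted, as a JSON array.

FIRST sets, iterate to fixpoint:
iter 1:
  A via A→d: +{d}
  B via B→a c A: +{a}
  B via B→d: +{d}
  S via S→b: +{b}
  S via S→d B: +{d}
  FIRST(S)={b,d}  FIRST(A)={d}  FIRST(B)={a,d}
iter 2:
  A via A→S: +{b}
  FIRST(S)={b,d}  FIRST(A)={b,d}  FIRST(B)={a,d}
iter 3: — fixpoint
  FIRST(S)={b,d}  FIRST(A)={b,d}  FIRST(B)={a,d}

FIRST(A) = ["b", "d"]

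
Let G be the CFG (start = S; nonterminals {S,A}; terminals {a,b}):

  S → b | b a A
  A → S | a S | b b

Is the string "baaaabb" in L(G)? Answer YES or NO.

Convert to CNF:
  S -> T1 X3 | b
  A -> T0 S | T1 T1 | T1 X2 | b
  T0 -> a
  T1 -> b
  X2 -> T0 A
  X3 -> T0 A

CYK table (by increasing span):
  T[0,0] 'b' = {A,S,T1}  orig:{A,S}
  T[1,1] 'a' = {T0}  orig:{}
  T[2,2] 'a' = {T0}  orig:{}
  T[3,3] 'a' = {T0}  orig:{}
  T[4,4] 'a' = {T0}  orig:{}
  T[5,5] 'b' = {A,S,T1}  orig:{A,S}
  T[6,6] 'b' = {A,S,T1}  orig:{A,S}
  T[0,1] 'ba' = ∅
  T[1,2] 'aa' = ∅
  T[2,3] 'aa' = ∅
  T[3,4] 'aa' = ∅
  T[4,5] 'ab' = {A,X2,X3}  orig:{A}
  T[5,6] 'bb' = {A}
  T[0,2] 'baa' = ∅
  T[1,3] 'aaa' = ∅
  T[2,4] 'aaa' = ∅
  T[3,5] 'aab' = {X2,X3}  orig:{}
  T[4,6] 'abb' = {X2,X3}  orig:{}
  T[0,3] 'baaa' = ∅
  T[1,4] 'aaaa' = ∅
  T[2,5] 'aaab' = ∅
  T[3,6] 'aabb' = ∅
  T[0,4] 'baaaa' = ∅
  T[1,5] 'aaaab' = ∅
  T[2,6] 'aaabb' = ∅
  T[0,5] 'baaaab' = ∅
  T[1,6] 'aaaabb' = ∅
  T[0,6] 'baaaabb' = ∅

S ∉ T[0,6] ⇒ NO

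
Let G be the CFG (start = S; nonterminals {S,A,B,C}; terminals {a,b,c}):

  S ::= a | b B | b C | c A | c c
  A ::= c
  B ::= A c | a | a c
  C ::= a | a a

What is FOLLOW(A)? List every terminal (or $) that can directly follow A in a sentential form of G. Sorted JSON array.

Compute FIRST by fixpoint:
iter 1:
  A via A→c: +{c}
  B via B→A c: +{c}
  B via B→a: +{a}
  C via C→a: +{a}
  S via S→a: +{a}
  S via S→b B: +{b}
  S via S→c A: +{c}
  FIRST(S)={a,b,c}  FIRST(A)={c}  FIRST(B)={a,c}  FIRST(C)={a}
iter 2: (no change)
  FIRST(S)={a,b,c}  FIRST(A)={c}  FIRST(B)={a,c}  FIRST(C)={a}

FOLLOW iteration:
FOLLOW(S) := {$}
[1]
  B→A c: FOLLOW(A) ⊇ FIRST(c) = {c}; new: +{c}
  S→b B: FOLLOW(B) ⊇ FOLLOW(S) ⊇ {$}; new: +{$}
  S→b C: FOLLOW(C) ⊇ FOLLOW(S) ⊇ {$}; new: +{$}
  S→c A: FOLLOW(A) ⊇ FOLLOW(S) ⊇ {$}; new: +{$}
  FOLLOW[S]={$}  FOLLOW[A]={$,c}  FOLLOW[B]={$}  FOLLOW[C]={$}
[2] done
  FOLLOW[S]={$}  FOLLOW[A]={$,c}  FOLLOW[B]={$}  FOLLOW[C]={$}

FOLLOW(A) = ["$", "c"]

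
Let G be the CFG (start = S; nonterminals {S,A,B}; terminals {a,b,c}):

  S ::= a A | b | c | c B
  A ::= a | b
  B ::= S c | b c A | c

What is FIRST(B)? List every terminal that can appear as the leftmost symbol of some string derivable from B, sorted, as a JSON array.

FIRST sets, iterate to fixpoint:
iter 1:
  A via A→a: +{a}
  A via A→b: +{b}
  B via B→b c A: +{b}
  B via B→c: +{c}
  S via S→a A: +{a}
  S via S→b: +{b}
  S via S→c: +{c}
  FIRST[S]={a,b,c}  FIRST[A]={a,b}  FIRST[B]={b,c}
iter 2:
  B via B→S c: +{a}
  FIRST[S]={a,b,c}  FIRST[A]={a,b}  FIRST[B]={a,b,c}
iter 3: (no change)
  FIRST[S]={a,b,c}  FIRST[A]={a,b}  FIRST[B]={a,b,c}

FIRST(B) = ["a", "b", "c"]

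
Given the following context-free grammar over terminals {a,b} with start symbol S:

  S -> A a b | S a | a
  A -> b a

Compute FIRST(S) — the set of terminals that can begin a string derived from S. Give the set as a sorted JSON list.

FIRST iteration:
[1]
  A via A→b a: +{b}
  S via S→A a b: +{b}
  S via S→a: +{a}
  FIRST[S]={a,b}  FIRST[A]={b}
[2] (stable)
  FIRST[S]={a,b}  FIRST[A]={b}

FIRST(S) = ["a", "b"]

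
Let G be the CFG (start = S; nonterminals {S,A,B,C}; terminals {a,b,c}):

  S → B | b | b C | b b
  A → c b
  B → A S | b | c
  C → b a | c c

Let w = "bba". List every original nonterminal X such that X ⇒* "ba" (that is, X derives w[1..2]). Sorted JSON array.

CNF form of G:
  S -> A S | T1 C | T1 T1 | b | c
  A -> T0 T1
  B -> A S | b | c
  C -> T0 T0 | T1 T2
  T0 -> c
  T1 -> b
  T2 -> a

CYK fill, restricted to cells inside w[1..2]:
  [1..1]={B,S,T1}  "b"  orig:{B,S}
  [2..2]={T2}  "a"  orig:{}
  [1..2]={C}  "ba"

Original NTs in T[1,2] deriving "ba": ["C"]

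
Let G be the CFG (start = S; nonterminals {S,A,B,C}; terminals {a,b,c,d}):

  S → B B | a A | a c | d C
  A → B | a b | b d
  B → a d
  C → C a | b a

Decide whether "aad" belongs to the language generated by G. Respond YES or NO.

Convert to CNF:
  S -> B B | T0 A | T0 T3 | T2 C
  A -> T0 T1 | T0 T2 | T1 T2
  B -> T0 T2
  C -> C T0 | T1 T0
  T0 -> a
  T1 -> b
  T2 -> d
  T3 -> c

Fill CYK table bottom-up:
  [0..0]={T0}  "a"  orig:{}
  [1..1]={T0}  "a"  orig:{}
  [2..2]={T2}  "d"  orig:{}
  [0..1]=∅  "aa"
  [1..2]={A,B}  "ad"
  [0..2]={S}  "aad"

S ∈ T[0,2] ⇒ YES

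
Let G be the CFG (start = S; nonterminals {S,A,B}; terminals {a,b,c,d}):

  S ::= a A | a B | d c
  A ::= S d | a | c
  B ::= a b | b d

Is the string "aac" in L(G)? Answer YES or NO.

Convert to CNF:
  S -> T0 T3 | T1 A | T1 B
  A -> S T0 | a | c
  B -> T1 T2 | T2 T0
  T0 -> d
  T1 -> a
  T2 -> b
  T3 -> c

Fill CYK table bottom-up:
  cell(0,0) a: {A,T1}  orig:{A}
  cell(1,1) a: {A,T1}  orig:{A}
  cell(2,2) c: {A,T3}  orig:{A}
  cell(0,1) aa: {S}
  cell(1,2) ac: {S}
  cell(0,2) aac: ∅

S ∉ T[0,2] ⇒ NO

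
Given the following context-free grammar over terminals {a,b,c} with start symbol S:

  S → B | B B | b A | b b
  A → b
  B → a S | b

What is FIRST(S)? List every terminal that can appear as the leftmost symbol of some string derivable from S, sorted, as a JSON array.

Compute FIRST by fixpoint:
round 1:
  A via A→b: +{b}
  B via B→a S: +{a}
  B via B→b: +{b}
  S via S→B: +{a,b}
  S: {a,b}  A: {b}  B: {a,b}
round 2: (stable)
  S: {a,b}  A: {b}  B: {a,b}

FIRST(S) = ["a", "b"]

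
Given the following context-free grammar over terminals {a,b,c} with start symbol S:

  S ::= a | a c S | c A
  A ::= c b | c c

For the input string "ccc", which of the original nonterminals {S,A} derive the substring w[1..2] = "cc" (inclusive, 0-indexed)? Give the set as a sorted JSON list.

CNF form of G:
  S -> T0 A | T2 X3 | a
  A -> T0 T0 | T0 T1
  T0 -> c
  T1 -> b
  T2 -> a
  X3 -> T0 S

CYK table (by increasing span) — only the sub-triangle for w[1..2]:
  T[1,1] 'c' = {T0}  orig:{}
  T[2,2] 'c' = {T0}  orig:{}
  T[1,2] 'cc' = {A}

Original NTs in T[1,2] deriving "cc": ["A"]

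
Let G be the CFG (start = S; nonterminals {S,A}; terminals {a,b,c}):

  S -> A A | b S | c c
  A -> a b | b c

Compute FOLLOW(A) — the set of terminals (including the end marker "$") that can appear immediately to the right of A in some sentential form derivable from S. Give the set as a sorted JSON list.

FIRST iteration:
pass 1:
  A via A→a b: +{a}
  A via A→b c: +{b}
  S via S→A A: +{a,b}
  S via S→c c: +{c}
  FIRST[S]={a,b,c}  FIRST[A]={a,b}
pass 2: — fixpoint
  FIRST[S]={a,b,c}  FIRST[A]={a,b}

FOLLOW iteration:
FOLLOW(S) := {$}
round 1:
  S→A A: FOLLOW(A) ⊇ FIRST(A) = {a,b}; new: +{a,b}
  S→A A: FOLLOW(A) ⊇ FOLLOW(S) ⊇ {$}; new: +{$}
  S: {$}  A: {$,a,b}
round 2: done
  S: {$}  A: {$,a,b}

FOLLOW(A) = ["$", "a", "b"]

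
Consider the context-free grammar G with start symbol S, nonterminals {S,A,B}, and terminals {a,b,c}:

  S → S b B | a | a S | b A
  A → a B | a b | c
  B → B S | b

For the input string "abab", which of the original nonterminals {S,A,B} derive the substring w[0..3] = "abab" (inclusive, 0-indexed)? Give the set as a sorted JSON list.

CNF form of G:
  S -> S X2 | T0 S | T1 A | a
  A -> T0 B | T0 T1 | c
  B -> B S | b
  T0 -> a
  T1 -> b
  X2 -> T1 B

CYK fill, restricted to cells inside w[0..3]:
  cell(0,0) a: {S,T0}  orig:{S}
  cell(1,1) b: {B,T1}  orig:{B}
  cell(2,2) a: {S,T0}  orig:{S}
  cell(3,3) b: {B,T1}  orig:{B}
  cell(0,1) ab: {A}
  cell(1,2) ba: {B}
  cell(2,3) ab: {A}
  cell(0,2) aba: {A}
  cell(1,3) bab: {S}
  cell(0,3) abab: {S}

Original NTs in T[0,3] deriving "abab": ["S"]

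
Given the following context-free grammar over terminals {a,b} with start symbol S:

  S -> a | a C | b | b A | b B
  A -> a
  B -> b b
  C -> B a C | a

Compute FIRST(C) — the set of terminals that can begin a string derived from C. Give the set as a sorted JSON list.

Compute FIRST by fixpoint:
round 1:
  A via A→a: +{a}
  B via B→b b: +{b}
  C via C→B a C: +{b}
  C via C→a: +{a}
  S via S→a: +{a}
  S via S→b: +{b}
  FIRST(S)={a,b}  FIRST(A)={a}  FIRST(B)={b}  FIRST(C)={a,b}
round 2: (no change)
  FIRST(S)={a,b}  FIRST(A)={a}  FIRST(B)={b}  FIRST(C)={a,b}

FIRST(C) = ["a", "b"]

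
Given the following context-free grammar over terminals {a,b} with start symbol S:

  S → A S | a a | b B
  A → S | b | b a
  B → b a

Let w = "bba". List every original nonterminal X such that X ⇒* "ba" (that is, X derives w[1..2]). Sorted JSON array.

CNF form of G:
  S -> A S | T0 T0 | T1 B
  A -> A S | T0 T0 | T1 B | T1 T0 | b
  B -> T1 T0
  T0 -> a
  T1 -> b

Fill CYK table bottom-up, restricted to cells inside w[1..2]:
  [1..1]={A,T1}  "b"  orig:{A}
  [2..2]={T0}  "a"  orig:{}
  [1..2]={A,B}  "ba"

Original NTs in T[1,2] deriving "ba": ["A", "B"]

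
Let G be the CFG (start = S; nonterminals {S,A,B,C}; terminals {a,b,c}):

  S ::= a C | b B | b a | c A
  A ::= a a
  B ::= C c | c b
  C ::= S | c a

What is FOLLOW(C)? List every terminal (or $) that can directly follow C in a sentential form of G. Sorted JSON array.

FIRST sets, iterate to fixpoint:
[1]
  A via A→a a: +{a}
  B via B→c b: +{c}
  C via C→c a: +{c}
  S via S→a C: +{a}
  S via S→b B: +{b}
  S via S→c A: +{c}
  FIRST(S)={a,b,c}  FIRST(A)={a}  FIRST(B)={c}  FIRST(C)={c}
[2]
  C via C→S: +{a,b}
  FIRST(S)={a,b,c}  FIRST(A)={a}  FIRST(B)={c}  FIRST(C)={a,b,c}
[3]
  B via B→C c: +{a,b}
  FIRST(S)={a,b,c}  FIRST(A)={a}  FIRST(B)={a,b,c}  FIRST(C)={a,b,c}
[4] done
  FIRST(S)={a,b,c}  FIRST(A)={a}  FIRST(B)={a,b,c}  FIRST(C)={a,b,c}

FOLLOW iteration:
seed FOLLOW(S) with $
pass 1:
  B→C c: FOLLOW(C) ⊇ FIRST(c) = {c}; new: +{c}
  C→S: FOLLOW(S) ⊇ FOLLOW(C) ⊇ {c}; new: +{c}
  S→a C: FOLLOW(C) ⊇ FOLLOW(S) ⊇ {$,c}; new: +{$}
  S→b B: FOLLOW(B) ⊇ FOLLOW(S) ⊇ {$,c}; new: +{$,c}
  S→c A: FOLLOW(A) ⊇ FOLLOW(S) ⊇ {$,c}; new: +{$,c}
  S: {$,c}  A: {$,c}  B: {$,c}  C: {$,c}
pass 2: (no change)
  S: {$,c}  A: {$,c}  B: {$,c}  C: {$,c}

FOLLOW(C) = ["$", "c"]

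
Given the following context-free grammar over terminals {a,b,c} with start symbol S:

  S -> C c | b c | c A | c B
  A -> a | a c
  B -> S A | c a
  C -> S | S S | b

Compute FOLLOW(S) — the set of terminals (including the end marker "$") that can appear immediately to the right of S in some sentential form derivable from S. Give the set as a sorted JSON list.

FIRST sets, iterate to fixpoint:
pass 1:
  A via A→a: +{a}
  B via B→c a: +{c}
  C via C→b: +{b}
  S via S→C c: +{b}
  S via S→c A: +{c}
  S: {b,c}  A: {a}  B: {c}  C: {b}
pass 2:
  B via B→S A: +{b}
  C via C→S: +{c}
  S: {b,c}  A: {a}  B: {b,c}  C: {b,c}
pass 3: (no change)
  S: {b,c}  A: {a}  B: {b,c}  C: {b,c}

FOLLOW sets:
seed FOLLOW(S) with $
[1]
  B→S A: FOLLOW(S) ⊇ FIRST(A) = {a}; new: +{a}
  C→S S: FOLLOW(S) ⊇ FIRST(S) = {b,c}; new: +{b,c}
  S→C c: FOLLOW(C) ⊇ FIRST(c) = {c}; new: +{c}
  S→c A: FOLLOW(A) ⊇ FOLLOW(S) ⊇ {$,a,b,c}; new: +{$,a,b,c}
  S→c B: FOLLOW(B) ⊇ FOLLOW(S) ⊇ {$,a,b,c}; new: +{$,a,b,c}
  FOLLOW[S]={$,a,b,c}  FOLLOW[A]={$,a,b,c}  FOLLOW[B]={$,a,b,c}  FOLLOW[C]={c}
[2] — fixpoint
  FOLLOW[S]={$,a,b,c}  FOLLOW[A]={$,a,b,c}  FOLLOW[B]={$,a,b,c}  FOLLOW[C]={c}

FOLLOW(S) = ["$", "a", "b", "c"]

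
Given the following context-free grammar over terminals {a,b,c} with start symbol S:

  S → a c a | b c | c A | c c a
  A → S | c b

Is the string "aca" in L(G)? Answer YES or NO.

Convert to CNF:
  S -> T0 X5 | T1 A | T1 X6 | T2 T1
  A -> T0 X3 | T1 A | T1 T2 | T1 X4 | T2 T1
  T0 -> a
  T1 -> c
  T2 -> b
  X3 -> T1 T0
  X4 -> T1 T0
  X5 -> T1 T0
  X6 -> T1 T0

Fill CYK table bottom-up:
  cell(0,0) a: {T0}  orig:{}
  cell(1,1) c: {T1}  orig:{}
  cell(2,2) a: {T0}  orig:{}
  cell(0,1) ac: ∅
  cell(1,2) ca: {X3,X4,X5,X6}  orig:{}
  cell(0,2) aca: {A,S}

S ∈ T[0,2] ⇒ YES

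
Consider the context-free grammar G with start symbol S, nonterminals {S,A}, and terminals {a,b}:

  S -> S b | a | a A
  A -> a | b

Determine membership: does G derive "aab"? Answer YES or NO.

CNF form of G:
  S -> S T0 | T1 A | a
  A -> a | b
  T0 -> b
  T1 -> a

CYK fill:
  cell(0,0) a: {A,S,T1}  orig:{A,S}
  cell(1,1) a: {A,S,T1}  orig:{A,S}
  cell(2,2) b: {A,T0}  orig:{A}
  cell(0,1) aa: {S}
  cell(1,2) ab: {S}
  cell(0,2) aab: {S}

S ∈ T[0,2] ⇒ YES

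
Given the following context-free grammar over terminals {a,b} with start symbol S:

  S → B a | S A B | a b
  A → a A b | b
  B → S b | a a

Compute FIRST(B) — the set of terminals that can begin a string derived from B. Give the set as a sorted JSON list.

Compute FIRST by fixpoint:
pass 1:
  A via A→a A b: +{a}
  A via A→b: +{b}
  B via B→a a: +{a}
  S via S→B a: +{a}
  FIRST(S)={a}  FIRST(A)={a,b}  FIRST(B)={a}
pass 2: — fixpoint
  FIRST(S)={a}  FIRST(A)={a,b}  FIRST(B)={a}

FIRST(B) = ["a"]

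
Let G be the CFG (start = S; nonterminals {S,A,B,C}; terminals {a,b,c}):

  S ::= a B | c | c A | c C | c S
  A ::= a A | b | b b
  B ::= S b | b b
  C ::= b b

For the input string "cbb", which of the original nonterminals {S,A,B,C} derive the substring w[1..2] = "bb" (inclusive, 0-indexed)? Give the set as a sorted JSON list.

Convert to CNF:
  S -> T0 B | T2 A | T2 C | T2 S | c
  A -> T0 A | T1 T1 | b
  B -> S T1 | T1 T1
  C -> T1 T1
  T0 -> a
  T1 -> b
  T2 -> c

Fill CYK table bottom-up (cells [i..j] with 1 ≤ i ≤ j ≤ 2 only):
  cell(1,1) b: {A,T1}  orig:{A}
  cell(2,2) b: {A,T1}  orig:{A}
  cell(1,2) bb: {A,B,C}

Original NTs in T[1,2] deriving "bb": ["A", "B", "C"]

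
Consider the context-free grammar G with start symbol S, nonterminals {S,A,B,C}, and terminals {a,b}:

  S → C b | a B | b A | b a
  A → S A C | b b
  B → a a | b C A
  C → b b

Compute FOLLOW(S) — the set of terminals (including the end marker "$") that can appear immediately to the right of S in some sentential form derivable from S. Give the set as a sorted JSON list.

FIRST iteration:
round 1:
  A via A→b b: +{b}
  B via B→a a: +{a}
  B via B→b C A: +{b}
  C via C→b b: +{b}
  S via S→C b: +{b}
  S via S→a B: +{a}
  FIRST[S]={a,b}  FIRST[A]={b}  FIRST[B]={a,b}  FIRST[C]={b}
round 2:
  A via A→S A C: +{a}
  FIRST[S]={a,b}  FIRST[A]={a,b}  FIRST[B]={a,b}  FIRST[C]={b}
round 3: — fixpoint
  FIRST[S]={a,b}  FIRST[A]={a,b}  FIRST[B]={a,b}  FIRST[C]={b}

FOLLOW sets:
FOLLOW(S) := {$}
iter 1:
  A→S A C: FOLLOW(S) ⊇ FIRST(A) = {a,b}; new: +{a,b}
  A→S A C: FOLLOW(A) ⊇ FIRST(C) = {b}; new: +{b}
  A→S A C: FOLLOW(C) ⊇ FOLLOW(A) ⊇ {b}; new: +{b}
  B→b C A: FOLLOW(C) ⊇ FIRST(A) = {a,b}; new: +{a}
  S→a B: FOLLOW(B) ⊇ FOLLOW(S) ⊇ {$,a,b}; new: +{$,a,b}
  S→b A: FOLLOW(A) ⊇ FOLLOW(S) ⊇ {$,a,b}; new: +{$,a}
  FOLLOW(S)={$,a,b}  FOLLOW(A)={$,a,b}  FOLLOW(B)={$,a,b}  FOLLOW(C)={a,b}
iter 2:
  A→S A C: FOLLOW(C) ⊇ FOLLOW(A) ⊇ {$,a,b}; new: +{$}
  FOLLOW(S)={$,a,b}  FOLLOW(A)={$,a,b}  FOLLOW(B)={$,a,b}  FOLLOW(C)={$,a,b}
iter 3: (stable)
  FOLLOW(S)={$,a,b}  FOLLOW(A)={$,a,b}  FOLLOW(B)={$,a,b}  FOLLOW(C)={$,a,b}

FOLLOW(S) = ["$", "a", "b"]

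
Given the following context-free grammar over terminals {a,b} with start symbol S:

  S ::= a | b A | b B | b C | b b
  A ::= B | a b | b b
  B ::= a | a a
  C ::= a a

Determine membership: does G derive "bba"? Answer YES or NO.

Convert to CNF:
  S -> T1 A | T1 B | T1 C | T1 T1 | a
  A -> T0 T0 | T0 T1 | T1 T1 | a
  B -> T0 T0 | a
  C -> T0 T0
  T0 -> a
  T1 -> b

CYK fill:
  [0..0]={T1}  "b"  orig:{}
  [1..1]={T1}  "b"  orig:{}
  [2..2]={A,B,S,T0}  "a"  orig:{A,B,S}
  [0..1]={A,S}  "bb"
  [1..2]={S}  "ba"
  [0..2]=∅  "bba"

S ∉ T[0,2] ⇒ NO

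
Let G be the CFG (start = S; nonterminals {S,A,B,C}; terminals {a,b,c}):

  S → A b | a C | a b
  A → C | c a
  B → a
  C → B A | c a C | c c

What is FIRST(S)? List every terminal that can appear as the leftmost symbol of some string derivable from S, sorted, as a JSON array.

Compute FIRST by fixpoint:
round 1:
  A via A→c a: +{c}
  B via B→a: +{a}
  C via C→B A: +{a}
  C via C→c a C: +{c}
  S via S→A b: +{c}
  S via S→a C: +{a}
  S: {a,c}  A: {c}  B: {a}  C: {a,c}
round 2:
  A via A→C: +{a}
  S: {a,c}  A: {a,c}  B: {a}  C: {a,c}
round 3: (no change)
  S: {a,c}  A: {a,c}  B: {a}  C: {a,c}

FIRST(S) = ["a", "c"]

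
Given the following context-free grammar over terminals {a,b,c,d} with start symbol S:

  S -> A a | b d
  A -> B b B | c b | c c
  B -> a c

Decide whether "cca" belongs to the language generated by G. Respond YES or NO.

Convert to CNF:
  S -> A T2 | T0 T3
  A -> B X4 | T1 T0 | T1 T1
  B -> T2 T1
  T0 -> b
  T1 -> c
  T2 -> a
  T3 -> d
  X4 -> T0 B

CYK table (by increasing span):
  cell(0,0) c: {T1}  orig:{}
  cell(1,1) c: {T1}  orig:{}
  cell(2,2) a: {T2}  orig:{}
  cell(0,1) cc: {A}
  cell(1,2) ca: ∅
  cell(0,2) cca: {S}

S ∈ T[0,2] ⇒ YES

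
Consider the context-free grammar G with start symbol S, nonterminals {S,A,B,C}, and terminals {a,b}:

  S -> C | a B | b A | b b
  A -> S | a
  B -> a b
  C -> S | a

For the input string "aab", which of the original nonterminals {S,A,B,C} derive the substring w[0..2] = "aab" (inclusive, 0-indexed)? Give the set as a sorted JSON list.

CNF form of G:
  S -> T0 B | T1 A | T1 T1 | a
  A -> T0 B | T1 A | T1 T1 | a
  B -> T0 T1
  C -> T0 B | T1 A | T1 T1 | a
  T0 -> a
  T1 -> b

CYK table (by increasing span) (cells [i..j] with 0 ≤ i ≤ j ≤ 2 only):
  cell(0,0) a: {A,C,S,T0}  orig:{A,C,S}
  cell(1,1) a: {A,C,S,T0}  orig:{A,C,S}
  cell(2,2) b: {T1}  orig:{}
  cell(0,1) aa: ∅
  cell(1,2) ab: {B}
  cell(0,2) aab: {A,C,S}

Original NTs in T[0,2] deriving "aab": ["A", "C", "S"]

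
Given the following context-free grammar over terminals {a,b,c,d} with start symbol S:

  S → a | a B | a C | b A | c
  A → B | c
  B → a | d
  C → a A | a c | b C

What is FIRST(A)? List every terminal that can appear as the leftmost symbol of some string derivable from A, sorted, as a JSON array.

FIRST sets, iterate to fixpoint:
round 1:
  A via A→c: +{c}
  B via B→a: +{a}
  B via B→d: +{d}
  C via C→a A: +{a}
  C via C→b C: +{b}
  S via S→a: +{a}
  S via S→b A: +{b}
  S via S→c: +{c}
  FIRST[S]={a,b,c}  FIRST[A]={c}  FIRST[B]={a,d}  FIRST[C]={a,b}
round 2:
  A via A→B: +{a,d}
  FIRST[S]={a,b,c}  FIRST[A]={a,c,d}  FIRST[B]={a,d}  FIRST[C]={a,b}
round 3: done
  FIRST[S]={a,b,c}  FIRST[A]={a,c,d}  FIRST[B]={a,d}  FIRST[C]={a,b}

FIRST(A) = ["a", "c", "d"]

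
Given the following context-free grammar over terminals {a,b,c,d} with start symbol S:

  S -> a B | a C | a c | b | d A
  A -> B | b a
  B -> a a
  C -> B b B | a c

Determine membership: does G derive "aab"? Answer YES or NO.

Convert to CNF:
  S -> T0 B | T0 C | T0 T2 | T3 A | b
  A -> T0 T0 | T1 T0
  B -> T0 T0
  C -> B X4 | T0 T2
  T0 -> a
  T1 -> b
  T2 -> c
  T3 -> d
  X4 -> T1 B

CYK fill:
  [0..0]={T0}  "a"  orig:{}
  [1..1]={T0}  "a"  orig:{}
  [2..2]={S,T1}  "b"  orig:{S}
  [0..1]={A,B}  "aa"
  [1..2]=∅  "ab"
  [0..2]=∅  "aab"

S ∉ T[0,2] ⇒ NO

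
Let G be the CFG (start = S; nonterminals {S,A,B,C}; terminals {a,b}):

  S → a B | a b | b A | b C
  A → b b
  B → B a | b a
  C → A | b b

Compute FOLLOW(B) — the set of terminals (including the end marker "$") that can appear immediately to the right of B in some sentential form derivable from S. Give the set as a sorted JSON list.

Compute FIRST by fixpoint:
[1]
  A via A→b b: +{b}
  B via B→b a: +{b}
  C via C→A: +{b}
  S via S→a B: +{a}
  S via S→b A: +{b}
  FIRST(S)={a,b}  FIRST(A)={b}  FIRST(B)={b}  FIRST(C)={b}
[2] (stable)
  FIRST(S)={a,b}  FIRST(A)={b}  FIRST(B)={b}  FIRST(C)={b}

FOLLOW sets:
FOLLOW(S) := {$}
round 1:
  B→B a: FOLLOW(B) ⊇ FIRST(a) = {a}; new: +{a}
  S→a B: FOLLOW(B) ⊇ FOLLOW(S) ⊇ {$}; new: +{$}
  S→b A: FOLLOW(A) ⊇ FOLLOW(S) ⊇ {$}; new: +{$}
  S→b C: FOLLOW(C) ⊇ FOLLOW(S) ⊇ {$}; new: +{$}
  FOLLOW(S)={$}  FOLLOW(A)={$}  FOLLOW(B)={$,a}  FOLLOW(C)={$}
round 2: (no change)
  FOLLOW(S)={$}  FOLLOW(A)={$}  FOLLOW(B)={$,a}  FOLLOW(C)={$}

FOLLOW(B) = ["$", "a"]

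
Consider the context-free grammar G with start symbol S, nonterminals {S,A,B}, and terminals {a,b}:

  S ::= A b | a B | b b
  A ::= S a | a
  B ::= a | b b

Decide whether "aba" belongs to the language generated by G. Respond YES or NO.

CNF form of G:
  S -> A T1 | T0 B | T1 T1
  A -> S T0 | a
  B -> T1 T1 | a
  T0 -> a
  T1 -> b

CYK table (by increasing span):
  [0..0]={A,B,T0}  "a"  orig:{A,B}
  [1..1]={T1}  "b"  orig:{}
  [2..2]={A,B,T0}  "a"  orig:{A,B}
  [0..1]={S}  "ab"
  [1..2]=∅  "ba"
  [0..2]={A}  "aba"

S ∉ T[0,2] ⇒ NO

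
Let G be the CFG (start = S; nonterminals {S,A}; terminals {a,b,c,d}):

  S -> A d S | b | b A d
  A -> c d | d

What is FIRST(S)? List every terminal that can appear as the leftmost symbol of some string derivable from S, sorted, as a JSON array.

FIRST sets, iterate to fixpoint:
round 1:
  A via A→c d: +{c}
  A via A→d: +{d}
  S via S→A d S: +{c,d}
  S via S→b: +{b}
  FIRST[S]={b,c,d}  FIRST[A]={c,d}
round 2: — fixpoint
  FIRST[S]={b,c,d}  FIRST[A]={c,d}

FIRST(S) = ["b", "c", "d"]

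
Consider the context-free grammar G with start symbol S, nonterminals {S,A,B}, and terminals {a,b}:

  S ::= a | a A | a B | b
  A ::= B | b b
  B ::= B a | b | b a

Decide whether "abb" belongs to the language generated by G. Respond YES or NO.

CNF form of G:
  S -> T0 A | T0 B | a | b
  A -> B T0 | T1 T0 | T1 T1 | b
  B -> B T0 | T1 T0 | b
  T0 -> a
  T1 -> b

Fill CYK table bottom-up:
  [0..0]={S,T0}  "a"  orig:{S}
  [1..1]={A,B,S,T1}  "b"  orig:{A,B,S}
  [2..2]={A,B,S,T1}  "b"  orig:{A,B,S}
  [0..1]={S}  "ab"
  [1..2]={A}  "bb"
  [0..2]={S}  "abb"

S ∈ T[0,2] ⇒ YES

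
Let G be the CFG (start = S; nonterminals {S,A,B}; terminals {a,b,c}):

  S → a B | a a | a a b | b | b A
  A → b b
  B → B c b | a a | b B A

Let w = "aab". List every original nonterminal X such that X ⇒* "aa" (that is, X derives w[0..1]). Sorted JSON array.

CNF form of G:
  S -> T0 A | T2 B | T2 T2 | T2 X5 | b
  A -> T0 T0
  B -> B X3 | T0 X4 | T2 T2
  T0 -> b
  T1 -> c
  T2 -> a
  X3 -> T1 T0
  X4 -> B A
  X5 -> T2 T0

CYK table (by increasing span) (cells [i..j] with 0 ≤ i ≤ j ≤ 1 only):
  T[0,0] 'a' = {T2}  orig:{}
  T[1,1] 'a' = {T2}  orig:{}
  T[0,1] 'aa' = {B,S}

Original NTs in T[0,1] deriving "aa": ["B", "S"]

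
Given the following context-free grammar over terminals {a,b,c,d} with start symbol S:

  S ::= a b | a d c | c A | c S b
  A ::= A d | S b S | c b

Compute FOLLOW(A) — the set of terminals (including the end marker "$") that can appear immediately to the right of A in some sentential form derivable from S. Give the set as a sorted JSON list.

FIRST sets, iterate to fixpoint:
[1]
  A via A→c b: +{c}
  S via S→a b: +{a}
  S via S→c A: +{c}
  S: {a,c}  A: {c}
[2]
  A via A→S b S: +{a}
  S: {a,c}  A: {a,c}
[3] — fixpoint
  S: {a,c}  A: {a,c}

Compute FOLLOW by fixpoint:
seed FOLLOW(S) with $
iter 1:
  A→A d: FOLLOW(A) ⊇ FIRST(d) = {d}; new: +{d}
  A→S b S: FOLLOW(S) ⊇ FIRST(b) = {b}; new: +{b}
  A→S b S: FOLLOW(S) ⊇ FOLLOW(A) ⊇ {d}; new: +{d}
  S→c A: FOLLOW(A) ⊇ FOLLOW(S) ⊇ {$,b,d}; new: +{$,b}
  FOLLOW(S)={$,b,d}  FOLLOW(A)={$,b,d}
iter 2: (stable)
  FOLLOW(S)={$,b,d}  FOLLOW(A)={$,b,d}

FOLLOW(A) = ["$", "b", "d"]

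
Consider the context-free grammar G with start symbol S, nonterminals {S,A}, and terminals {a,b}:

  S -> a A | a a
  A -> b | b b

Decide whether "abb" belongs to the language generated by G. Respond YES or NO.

CNF form of G:
  S -> T1 A | T1 T1
  A -> T0 T0 | b
  T0 -> b
  T1 -> a

Fill CYK table bottom-up:
  cell(0,0) a: {T1}  orig:{}
  cell(1,1) b: {A,T0}  orig:{A}
  cell(2,2) b: {A,T0}  orig:{A}
  cell(0,1) ab: {S}
  cell(1,2) bb: {A}
  cell(0,2) abb: {S}

S ∈ T[0,2] ⇒ YES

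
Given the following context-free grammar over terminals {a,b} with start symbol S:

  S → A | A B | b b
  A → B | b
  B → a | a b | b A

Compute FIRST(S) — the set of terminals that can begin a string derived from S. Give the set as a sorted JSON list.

FIRST iteration:
round 1:
  A via A→b: +{b}
  B via B→a: +{a}
  B via B→b A: +{b}
  S via S→A: +{b}
  FIRST[S]={b}  FIRST[A]={b}  FIRST[B]={a,b}
round 2:
  A via A→B: +{a}
  S via S→A: +{a}
  FIRST[S]={a,b}  FIRST[A]={a,b}  FIRST[B]={a,b}
round 3: done
  FIRST[S]={a,b}  FIRST[A]={a,b}  FIRST[B]={a,b}

FIRST(S) = ["a", "b"]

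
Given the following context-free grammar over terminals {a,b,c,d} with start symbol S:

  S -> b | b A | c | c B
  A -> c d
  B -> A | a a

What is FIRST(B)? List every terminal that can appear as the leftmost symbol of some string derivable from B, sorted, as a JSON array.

FIRST iteration:
[1]
  A via A→c d: +{c}
  B via B→A: +{c}
  B via B→a a: +{a}
  S via S→b: +{b}
  S via S→c: +{c}
  FIRST[S]={b,c}  FIRST[A]={c}  FIRST[B]={a,c}
[2] (no change)
  FIRST[S]={b,c}  FIRST[A]={c}  FIRST[B]={a,c}

FIRST(B) = ["a", "c"]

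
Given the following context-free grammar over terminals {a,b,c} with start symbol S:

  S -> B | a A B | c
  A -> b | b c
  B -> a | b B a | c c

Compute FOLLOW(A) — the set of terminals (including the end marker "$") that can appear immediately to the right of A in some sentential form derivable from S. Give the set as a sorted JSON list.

FIRST iteration:
iter 1:
  A via A→b: +{b}
  B via B→a: +{a}
  B via B→b B a: +{b}
  B via B→c c: +{c}
  S via S→B: +{a,b,c}
  S: {a,b,c}  A: {b}  B: {a,b,c}
iter 2: (stable)
  S: {a,b,c}  A: {b}  B: {a,b,c}

FOLLOW sets:
FOLLOW(S) := {$}
round 1:
  B→b B a: FOLLOW(B) ⊇ FIRST(a) = {a}; new: +{a}
  S→B: FOLLOW(B) ⊇ FOLLOW(S) ⊇ {$}; new: +{$}
  S→a A B: FOLLOW(A) ⊇ FIRST(B) = {a,b,c}; new: +{a,b,c}
  FOLLOW[S]={$}  FOLLOW[A]={a,b,c}  FOLLOW[B]={$,a}
round 2: (stable)
  FOLLOW[S]={$}  FOLLOW[A]={a,b,c}  FOLLOW[B]={$,a}

FOLLOW(A) = ["a", "b", "c"]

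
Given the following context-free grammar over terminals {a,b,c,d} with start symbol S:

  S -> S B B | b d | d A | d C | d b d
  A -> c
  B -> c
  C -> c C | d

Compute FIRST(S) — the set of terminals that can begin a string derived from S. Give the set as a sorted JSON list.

FIRST iteration:
round 1:
  A via A→c: +{c}
  B via B→c: +{c}
  C via C→c C: +{c}
  C via C→d: +{d}
  S via S→b d: +{b}
  S via S→d A: +{d}
  S: {b,d}  A: {c}  B: {c}  C: {c,d}
round 2: (stable)
  S: {b,d}  A: {c}  B: {c}  C: {c,d}

FIRST(S) = ["b", "d"]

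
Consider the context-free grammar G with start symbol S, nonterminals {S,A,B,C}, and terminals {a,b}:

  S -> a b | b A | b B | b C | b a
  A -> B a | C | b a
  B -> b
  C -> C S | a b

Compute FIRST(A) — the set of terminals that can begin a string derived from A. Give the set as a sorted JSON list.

FIRST iteration:
iter 1:
  A via A→b a: +{b}
  B via B→b: +{b}
  C via C→a b: +{a}
  S via S→a b: +{a}
  S via S→b A: +{b}
  FIRST[S]={a,b}  FIRST[A]={b}  FIRST[B]={b}  FIRST[C]={a}
iter 2:
  A via A→C: +{a}
  FIRST[S]={a,b}  FIRST[A]={a,b}  FIRST[B]={b}  FIRST[C]={a}
iter 3: — fixpoint
  FIRST[S]={a,b}  FIRST[A]={a,b}  FIRST[B]={b}  FIRST[C]={a}

FIRST(A) = ["a", "b"]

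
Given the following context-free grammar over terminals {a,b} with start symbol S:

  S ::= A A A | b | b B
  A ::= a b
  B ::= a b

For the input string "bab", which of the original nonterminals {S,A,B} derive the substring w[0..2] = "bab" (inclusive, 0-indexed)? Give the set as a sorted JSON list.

CNF form of G:
  S -> A X2 | T1 B | b
  A -> T0 T1
  B -> T0 T1
  T0 -> a
  T1 -> b
  X2 -> A A

CYK fill (cells [i..j] with 0 ≤ i ≤ j ≤ 2 only):
  T[0,0] 'b' = {S,T1}  orig:{S}
  T[1,1] 'a' = {T0}  orig:{}
  T[2,2] 'b' = {S,T1}  orig:{S}
  T[0,1] 'ba' = ∅
  T[1,2] 'ab' = {A,B}
  T[0,2] 'bab' = {S}

Original NTs in T[0,2] deriving "bab": ["S"]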